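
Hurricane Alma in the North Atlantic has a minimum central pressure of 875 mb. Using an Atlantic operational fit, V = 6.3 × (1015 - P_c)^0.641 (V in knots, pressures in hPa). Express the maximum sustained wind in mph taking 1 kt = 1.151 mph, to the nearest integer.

ΔP = 1015 − 875 = 140 mb.
V ≈ 6.3 × 140^0.641 = 6.3 × 23.750 ≈ 149.627 kt.
149.627 × 1.151 ≈ 172.22 mph → 172 mph.

172 mph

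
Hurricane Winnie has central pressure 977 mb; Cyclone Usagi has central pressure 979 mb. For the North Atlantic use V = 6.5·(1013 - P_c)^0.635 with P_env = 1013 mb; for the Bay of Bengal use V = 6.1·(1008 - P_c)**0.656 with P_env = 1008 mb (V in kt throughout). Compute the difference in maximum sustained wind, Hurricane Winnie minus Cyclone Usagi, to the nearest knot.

Hurricane Winnie: ΔP = 36; V ≈ 6.5 × 36^0.635 ≈ 63.27 kt.
Cyclone Usagi: ΔP = 29; V ≈ 6.1 × 29^0.656 ≈ 55.55 kt.
Difference ≈ 63.27 − 55.55 = 7.72 → 8 kt.

8 kt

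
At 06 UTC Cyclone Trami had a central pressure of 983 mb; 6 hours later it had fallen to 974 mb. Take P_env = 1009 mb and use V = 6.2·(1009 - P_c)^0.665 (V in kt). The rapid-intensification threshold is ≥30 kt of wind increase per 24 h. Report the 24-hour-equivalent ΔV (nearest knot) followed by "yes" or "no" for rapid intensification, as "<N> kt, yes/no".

V₁: ΔP = 26, V ≈ 6.2 × 26^0.665 ≈ 54.12 kt.
V₂: ΔP = 35, V ≈ 6.2 × 35^0.665 ≈ 65.95 kt.
ΔV over 6 h = 11.83 kt → 24 h equivalent = 11.83 × 24/6 ≈ 47.32 kt.
47 kt ≥ 30 kt ⇒ rapid intensification.

47 kt, yes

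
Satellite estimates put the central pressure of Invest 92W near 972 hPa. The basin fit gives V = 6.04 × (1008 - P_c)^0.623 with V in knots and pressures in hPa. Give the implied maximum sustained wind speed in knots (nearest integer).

ΔP = 1008 − 972 = 36 hPa.
36^0.623 ≈ 9.323.
V ≈ 6.04 × 9.323 ≈ 56.3 kt.

56 kt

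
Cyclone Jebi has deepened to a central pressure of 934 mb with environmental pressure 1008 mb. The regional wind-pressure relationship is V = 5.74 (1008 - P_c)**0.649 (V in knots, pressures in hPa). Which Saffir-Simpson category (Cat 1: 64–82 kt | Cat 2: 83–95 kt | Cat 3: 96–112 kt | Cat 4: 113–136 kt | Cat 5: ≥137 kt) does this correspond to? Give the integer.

2

ΔP = 1008 − 934 = 74 mb.
V ≈ 5.74 × 74^0.649 = 5.74 × 16.34 ≈ 94 kt.
94 kt falls in the Category 2 band.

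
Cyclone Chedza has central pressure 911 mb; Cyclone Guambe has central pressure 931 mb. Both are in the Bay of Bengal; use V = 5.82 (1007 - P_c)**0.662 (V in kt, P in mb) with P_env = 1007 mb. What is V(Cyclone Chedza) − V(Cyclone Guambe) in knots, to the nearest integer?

17 kt

Cyclone Chedza: ΔP = 96; V ≈ 5.82 × 96^0.662 ≈ 119.45 kt.
Cyclone Guambe: ΔP = 76; V ≈ 5.82 × 76^0.662 ≈ 102.33 kt.
Difference ≈ 119.45 − 102.33 = 17.12 → 17 kt.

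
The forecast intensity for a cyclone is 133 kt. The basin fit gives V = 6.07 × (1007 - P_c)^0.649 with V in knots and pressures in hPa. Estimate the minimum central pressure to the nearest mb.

891 mb

ΔP = (V / 6.07)^(1/0.649) = (133/6.07)^1.541.
133/6.07 = 21.911; 21.911^1.541 ≈ 116.34 mb.
P_c = 1007 − 116.34 = 890.66 ≈ 891 mb.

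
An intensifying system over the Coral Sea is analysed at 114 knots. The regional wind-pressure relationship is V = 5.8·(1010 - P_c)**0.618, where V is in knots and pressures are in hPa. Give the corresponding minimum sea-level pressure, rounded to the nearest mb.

886 mb

ΔP = (V / 5.8)^(1/0.618) = (114/5.8)^1.618.
114/5.8 = 19.655; 19.655^1.618 ≈ 123.88 mb.
P_c = 1010 − 123.88 = 886.12 ≈ 886 mb.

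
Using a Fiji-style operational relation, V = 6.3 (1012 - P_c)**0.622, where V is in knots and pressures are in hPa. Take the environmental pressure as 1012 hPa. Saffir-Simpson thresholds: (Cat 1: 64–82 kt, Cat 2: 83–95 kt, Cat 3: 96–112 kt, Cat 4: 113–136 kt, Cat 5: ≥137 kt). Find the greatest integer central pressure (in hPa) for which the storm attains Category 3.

Category 3 begins at V = 96 kt.
Required ΔP = (96/6.3)^(1/0.622) = 15.238^1.608 ≈ 79.77 hPa.
P_c ≤ 1012 − 79.77 = 932.23, so the highest integer P_c is 932 hPa.

932 hPa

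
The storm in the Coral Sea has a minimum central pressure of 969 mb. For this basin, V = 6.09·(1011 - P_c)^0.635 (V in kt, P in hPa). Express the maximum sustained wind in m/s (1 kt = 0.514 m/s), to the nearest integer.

ΔP = 1011 − 969 = 42 mb.
V ≈ 6.09 × 42^0.635 = 6.09 × 10.734 ≈ 65.370 kt.
65.370 × 0.514 ≈ 33.60 m/s → 34 m/s.

34 m/s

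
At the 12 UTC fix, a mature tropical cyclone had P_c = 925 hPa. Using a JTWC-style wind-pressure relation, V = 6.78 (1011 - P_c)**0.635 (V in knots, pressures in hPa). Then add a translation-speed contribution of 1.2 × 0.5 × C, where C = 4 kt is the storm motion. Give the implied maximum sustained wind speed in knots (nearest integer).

ΔP = 1011 − 925 = 86 hPa.
86^0.635 ≈ 16.920.
V ≈ 6.78 × 16.920 ≈ 114.7 kt.
Translation term: 1.2 × 0.5 × 4 = 2.4 kt.
Corrected V ≈ 117.1 kt → 117 kt.

117 kt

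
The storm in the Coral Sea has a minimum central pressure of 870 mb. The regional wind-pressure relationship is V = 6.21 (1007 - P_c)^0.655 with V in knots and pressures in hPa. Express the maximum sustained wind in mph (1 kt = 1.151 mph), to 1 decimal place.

ΔP = 1007 − 870 = 137 mb.
V ≈ 6.21 × 137^0.655 = 6.21 × 25.093 ≈ 155.827 kt.
155.827 × 1.151 ≈ 179.36 mph → 179.4 mph.

179.4 mph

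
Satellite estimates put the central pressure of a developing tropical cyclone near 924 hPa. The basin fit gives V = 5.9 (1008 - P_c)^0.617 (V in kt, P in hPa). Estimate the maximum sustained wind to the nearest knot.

ΔP = 1008 − 924 = 84 hPa.
84^0.617 ≈ 15.391.
V ≈ 5.9 × 15.391 ≈ 90.8 kt.

91 kt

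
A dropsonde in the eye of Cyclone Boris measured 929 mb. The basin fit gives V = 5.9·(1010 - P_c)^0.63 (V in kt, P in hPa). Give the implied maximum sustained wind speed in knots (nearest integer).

94 kt

ΔP = 1010 − 929 = 81 mb.
81^0.63 ≈ 15.935.
V ≈ 5.9 × 15.935 ≈ 94.0 kt.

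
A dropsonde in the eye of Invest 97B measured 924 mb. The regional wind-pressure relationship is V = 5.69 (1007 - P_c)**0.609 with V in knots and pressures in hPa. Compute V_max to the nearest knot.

84 kt

ΔP = 1007 − 924 = 83 mb.
83^0.609 ≈ 14.748.
V ≈ 5.69 × 14.748 ≈ 83.9 kt.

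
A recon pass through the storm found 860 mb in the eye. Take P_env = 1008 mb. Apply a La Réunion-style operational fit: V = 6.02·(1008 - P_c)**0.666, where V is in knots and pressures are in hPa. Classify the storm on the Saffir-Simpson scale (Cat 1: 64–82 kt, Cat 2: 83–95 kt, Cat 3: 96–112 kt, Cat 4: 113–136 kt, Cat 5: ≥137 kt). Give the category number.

5

ΔP = 1008 − 860 = 148 mb.
V ≈ 6.02 × 148^0.666 = 6.02 × 27.89 ≈ 168 kt.
168 kt falls in the Category 5 band.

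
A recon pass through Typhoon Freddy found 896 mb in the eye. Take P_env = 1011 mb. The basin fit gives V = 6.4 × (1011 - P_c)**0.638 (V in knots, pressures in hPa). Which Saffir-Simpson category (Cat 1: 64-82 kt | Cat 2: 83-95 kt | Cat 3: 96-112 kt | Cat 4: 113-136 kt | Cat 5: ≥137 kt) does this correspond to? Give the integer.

4

ΔP = 1011 − 896 = 115 mb.
V ≈ 6.4 × 115^0.638 = 6.4 × 20.64 ≈ 132 kt.
132 kt falls in the Category 4 band.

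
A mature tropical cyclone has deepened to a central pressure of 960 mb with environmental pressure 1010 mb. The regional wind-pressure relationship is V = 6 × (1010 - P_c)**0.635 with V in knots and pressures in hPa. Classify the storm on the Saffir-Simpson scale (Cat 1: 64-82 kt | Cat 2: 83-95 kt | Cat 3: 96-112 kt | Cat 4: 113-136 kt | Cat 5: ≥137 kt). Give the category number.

1

ΔP = 1010 − 960 = 50 mb.
V ≈ 6 × 50^0.635 = 6 × 11.99 ≈ 72 kt.
72 kt falls in the Category 1 band.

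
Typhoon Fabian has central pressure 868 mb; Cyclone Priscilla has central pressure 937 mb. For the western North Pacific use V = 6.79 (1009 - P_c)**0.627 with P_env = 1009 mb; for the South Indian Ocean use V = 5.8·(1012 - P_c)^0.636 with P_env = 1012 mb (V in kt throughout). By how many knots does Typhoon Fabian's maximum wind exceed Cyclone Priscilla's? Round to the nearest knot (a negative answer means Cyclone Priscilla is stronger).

Typhoon Fabian: ΔP = 141; V ≈ 6.79 × 141^0.627 ≈ 151.16 kt.
Cyclone Priscilla: ΔP = 75; V ≈ 5.8 × 75^0.636 ≈ 90.36 kt.
Difference ≈ 151.16 − 90.36 = 60.80 → 61 kt.

61 kt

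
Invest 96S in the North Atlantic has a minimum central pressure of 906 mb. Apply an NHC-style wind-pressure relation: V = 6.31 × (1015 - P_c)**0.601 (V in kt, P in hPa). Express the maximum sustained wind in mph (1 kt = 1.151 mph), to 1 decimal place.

121.8 mph

ΔP = 1015 − 906 = 109 mb.
V ≈ 6.31 × 109^0.601 = 6.31 × 16.768 ≈ 105.809 kt.
105.809 × 1.151 ≈ 121.79 mph → 121.8 mph.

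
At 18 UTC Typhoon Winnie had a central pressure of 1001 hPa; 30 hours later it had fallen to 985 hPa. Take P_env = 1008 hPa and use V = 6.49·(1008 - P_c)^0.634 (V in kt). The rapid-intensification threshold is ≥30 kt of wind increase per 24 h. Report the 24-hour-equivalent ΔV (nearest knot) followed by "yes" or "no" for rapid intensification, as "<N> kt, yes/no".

V₁: ΔP = 7, V ≈ 6.49 × 7^0.634 ≈ 22.29 kt.
V₂: ΔP = 23, V ≈ 6.49 × 23^0.634 ≈ 47.38 kt.
ΔV over 30 h = 25.09 kt → 24 h equivalent = 25.09 × 24/30 ≈ 20.07 kt.
20 kt < 30 kt ⇒ not rapid intensification.

20 kt, no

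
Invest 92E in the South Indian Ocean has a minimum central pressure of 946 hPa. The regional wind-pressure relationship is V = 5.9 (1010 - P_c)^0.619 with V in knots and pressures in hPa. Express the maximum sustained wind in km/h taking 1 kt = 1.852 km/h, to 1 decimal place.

143.4 km/h

ΔP = 1010 − 946 = 64 hPa.
V ≈ 5.9 × 64^0.619 = 5.9 × 13.123 ≈ 77.424 kt.
77.424 × 1.852 ≈ 143.39 km/h → 143.4 km/h.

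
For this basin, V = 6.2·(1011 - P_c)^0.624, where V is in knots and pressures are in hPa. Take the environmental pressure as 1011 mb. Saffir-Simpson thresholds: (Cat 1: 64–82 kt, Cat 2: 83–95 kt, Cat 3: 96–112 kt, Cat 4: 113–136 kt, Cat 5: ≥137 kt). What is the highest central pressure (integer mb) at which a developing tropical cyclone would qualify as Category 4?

Category 4 begins at V = 113 kt.
Required ΔP = (113/6.2)^(1/0.624) = 18.226^1.603 ≈ 104.79 mb.
P_c ≤ 1011 − 104.79 = 906.21, so the highest integer P_c is 906 mb.

906 mb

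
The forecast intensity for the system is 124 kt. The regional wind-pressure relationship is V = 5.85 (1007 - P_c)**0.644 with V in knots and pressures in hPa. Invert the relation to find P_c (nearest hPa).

ΔP = (V / 5.85)^(1/0.644) = (124/5.85)^1.553.
124/5.85 = 21.197; 21.197^1.553 ≈ 114.66 hPa.
P_c = 1007 − 114.66 = 892.34 ≈ 892 hPa.

892 hPa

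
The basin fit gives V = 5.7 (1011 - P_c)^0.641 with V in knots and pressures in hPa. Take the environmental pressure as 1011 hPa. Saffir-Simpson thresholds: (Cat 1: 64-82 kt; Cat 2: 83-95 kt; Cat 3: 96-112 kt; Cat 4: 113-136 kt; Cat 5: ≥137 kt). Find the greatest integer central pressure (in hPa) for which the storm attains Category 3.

Category 3 begins at V = 96 kt.
Required ΔP = (96/5.7)^(1/0.641) = 16.842^1.560 ≈ 81.89 hPa.
P_c ≤ 1011 − 81.89 = 929.11, so the highest integer P_c is 929 hPa.

929 hPa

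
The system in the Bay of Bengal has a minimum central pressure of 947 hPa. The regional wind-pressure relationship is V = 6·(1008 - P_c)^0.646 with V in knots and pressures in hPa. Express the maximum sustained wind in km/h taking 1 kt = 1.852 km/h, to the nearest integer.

ΔP = 1008 − 947 = 61 hPa.
V ≈ 6 × 61^0.646 = 6 × 14.234 ≈ 85.403 kt.
85.403 × 1.852 ≈ 158.17 km/h → 158 km/h.

158 km/h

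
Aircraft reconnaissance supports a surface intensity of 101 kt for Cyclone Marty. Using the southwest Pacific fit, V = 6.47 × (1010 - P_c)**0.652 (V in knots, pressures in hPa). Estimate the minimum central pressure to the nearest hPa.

942 hPa

ΔP = (V / 6.47)^(1/0.652) = (101/6.47)^1.534.
101/6.47 = 15.611; 15.611^1.534 ≈ 67.67 hPa.
P_c = 1010 − 67.67 = 942.33 ≈ 942 hPa.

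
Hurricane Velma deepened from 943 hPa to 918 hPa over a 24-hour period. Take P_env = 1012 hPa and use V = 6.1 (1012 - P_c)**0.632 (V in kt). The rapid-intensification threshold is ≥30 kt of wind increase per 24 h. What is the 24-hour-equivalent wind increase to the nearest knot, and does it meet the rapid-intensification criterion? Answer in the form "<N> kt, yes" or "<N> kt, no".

19 kt, no

V₁: ΔP = 69, V ≈ 6.1 × 69^0.632 ≈ 88.61 kt.
V₂: ΔP = 94, V ≈ 6.1 × 94^0.632 ≈ 107.73 kt.
ΔV over 24 h = 19.12 kt → 24 h equivalent = 19.12 × 24/24 ≈ 19.12 kt.
19 kt < 30 kt ⇒ not rapid intensification.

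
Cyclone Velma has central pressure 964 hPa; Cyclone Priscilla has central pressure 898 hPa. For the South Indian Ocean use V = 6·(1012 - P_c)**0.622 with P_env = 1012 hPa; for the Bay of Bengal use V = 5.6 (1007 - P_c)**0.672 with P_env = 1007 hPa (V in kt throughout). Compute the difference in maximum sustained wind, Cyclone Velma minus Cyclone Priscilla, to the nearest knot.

-64 kt

Cyclone Velma: ΔP = 48; V ≈ 6 × 48^0.622 ≈ 66.66 kt.
Cyclone Priscilla: ΔP = 109; V ≈ 5.6 × 109^0.672 ≈ 131.02 kt.
Difference ≈ 66.66 − 131.02 = -64.36 → -64 kt.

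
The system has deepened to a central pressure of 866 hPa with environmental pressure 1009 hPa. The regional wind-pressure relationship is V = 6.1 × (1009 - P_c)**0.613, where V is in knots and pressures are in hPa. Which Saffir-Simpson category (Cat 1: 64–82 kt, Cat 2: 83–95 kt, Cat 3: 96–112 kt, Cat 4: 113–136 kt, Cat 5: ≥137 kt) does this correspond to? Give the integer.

ΔP = 1009 − 866 = 143 hPa.
V ≈ 6.1 × 143^0.613 = 6.1 × 20.95 ≈ 128 kt.
128 kt falls in the Category 4 band.

4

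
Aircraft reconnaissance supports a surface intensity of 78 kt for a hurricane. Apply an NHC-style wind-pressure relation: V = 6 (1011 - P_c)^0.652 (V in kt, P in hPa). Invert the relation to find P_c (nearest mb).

960 mb

ΔP = (V / 6)^(1/0.652) = (78/6)^1.534.
78/6 = 13.000; 13.000^1.534 ≈ 51.11 mb.
P_c = 1011 − 51.11 = 959.89 ≈ 960 mb.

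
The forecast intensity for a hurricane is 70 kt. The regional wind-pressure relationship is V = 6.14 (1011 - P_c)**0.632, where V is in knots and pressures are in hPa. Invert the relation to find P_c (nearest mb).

964 mb

ΔP = (V / 6.14)^(1/0.632) = (70/6.14)^1.582.
70/6.14 = 11.401; 11.401^1.582 ≈ 47.03 mb.
P_c = 1011 − 47.03 = 963.97 ≈ 964 mb.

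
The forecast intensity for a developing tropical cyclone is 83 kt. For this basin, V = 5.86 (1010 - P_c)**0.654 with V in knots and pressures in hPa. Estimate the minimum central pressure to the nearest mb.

ΔP = (V / 5.86)^(1/0.654) = (83/5.86)^1.529.
83/5.86 = 14.164; 14.164^1.529 ≈ 57.57 mb.
P_c = 1010 − 57.57 = 952.43 ≈ 952 mb.

952 mb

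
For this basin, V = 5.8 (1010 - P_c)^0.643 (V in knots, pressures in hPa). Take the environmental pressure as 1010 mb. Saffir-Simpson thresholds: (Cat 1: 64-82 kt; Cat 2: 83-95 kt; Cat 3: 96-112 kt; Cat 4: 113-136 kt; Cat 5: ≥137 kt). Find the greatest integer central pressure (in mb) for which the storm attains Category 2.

Category 2 begins at V = 83 kt.
Required ΔP = (83/5.8)^(1/0.643) = 14.310^1.555 ≈ 62.70 mb.
P_c ≤ 1010 − 62.70 = 947.30, so the highest integer P_c is 947 mb.

947 mb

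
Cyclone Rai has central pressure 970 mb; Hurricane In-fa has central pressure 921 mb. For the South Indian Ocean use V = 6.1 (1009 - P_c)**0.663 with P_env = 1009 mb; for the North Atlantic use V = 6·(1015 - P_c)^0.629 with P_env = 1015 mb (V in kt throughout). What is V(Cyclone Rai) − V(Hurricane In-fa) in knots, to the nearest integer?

Cyclone Rai: ΔP = 39; V ≈ 6.1 × 39^0.663 ≈ 69.22 kt.
Hurricane In-fa: ΔP = 94; V ≈ 6 × 94^0.629 ≈ 104.53 kt.
Difference ≈ 69.22 − 104.53 = -35.31 → -35 kt.

-35 kt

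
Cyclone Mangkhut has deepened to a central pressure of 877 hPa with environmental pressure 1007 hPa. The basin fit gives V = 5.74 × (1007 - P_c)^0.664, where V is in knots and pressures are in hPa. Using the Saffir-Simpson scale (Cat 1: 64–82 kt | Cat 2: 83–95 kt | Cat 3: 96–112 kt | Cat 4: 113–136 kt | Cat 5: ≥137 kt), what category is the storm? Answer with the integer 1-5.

ΔP = 1007 − 877 = 130 hPa.
V ≈ 5.74 × 130^0.664 = 5.74 × 25.33 ≈ 145 kt.
145 kt falls in the Category 5 band.

5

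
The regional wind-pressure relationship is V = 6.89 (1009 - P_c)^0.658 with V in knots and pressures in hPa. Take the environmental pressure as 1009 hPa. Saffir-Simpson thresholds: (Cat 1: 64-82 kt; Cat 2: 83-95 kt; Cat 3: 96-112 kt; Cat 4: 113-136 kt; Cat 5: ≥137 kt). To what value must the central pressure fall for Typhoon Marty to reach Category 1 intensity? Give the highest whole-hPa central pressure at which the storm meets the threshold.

979 hPa

Category 1 begins at V = 64 kt.
Required ΔP = (64/6.89)^(1/0.658) = 9.289^1.520 ≈ 29.58 hPa.
P_c ≤ 1009 − 29.58 = 979.42, so the highest integer P_c is 979 hPa.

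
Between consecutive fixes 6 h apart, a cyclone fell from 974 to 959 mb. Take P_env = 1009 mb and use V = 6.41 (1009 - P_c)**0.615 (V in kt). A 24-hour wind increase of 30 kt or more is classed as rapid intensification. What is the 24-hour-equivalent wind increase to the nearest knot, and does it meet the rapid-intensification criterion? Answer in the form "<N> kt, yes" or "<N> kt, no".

56 kt, yes

V₁: ΔP = 35, V ≈ 6.41 × 35^0.615 ≈ 57.08 kt.
V₂: ΔP = 50, V ≈ 6.41 × 50^0.615 ≈ 71.08 kt.
ΔV over 6 h = 14.00 kt → 24 h equivalent = 14.00 × 24/6 ≈ 56.00 kt.
56 kt ≥ 30 kt ⇒ rapid intensification.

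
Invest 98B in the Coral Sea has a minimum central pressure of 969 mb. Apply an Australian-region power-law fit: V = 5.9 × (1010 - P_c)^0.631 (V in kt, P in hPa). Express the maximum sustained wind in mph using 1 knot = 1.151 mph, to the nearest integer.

71 mph

ΔP = 1010 − 969 = 41 mb.
V ≈ 5.9 × 41^0.631 = 5.9 × 10.415 ≈ 61.450 kt.
61.450 × 1.151 ≈ 70.73 mph → 71 mph.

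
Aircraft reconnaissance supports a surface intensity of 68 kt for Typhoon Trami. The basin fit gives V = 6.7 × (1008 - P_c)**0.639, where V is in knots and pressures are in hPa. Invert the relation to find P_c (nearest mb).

970 mb

ΔP = (V / 6.7)^(1/0.639) = (68/6.7)^1.565.
68/6.7 = 10.149; 10.149^1.565 ≈ 37.58 mb.
P_c = 1008 − 37.58 = 970.42 ≈ 970 mb.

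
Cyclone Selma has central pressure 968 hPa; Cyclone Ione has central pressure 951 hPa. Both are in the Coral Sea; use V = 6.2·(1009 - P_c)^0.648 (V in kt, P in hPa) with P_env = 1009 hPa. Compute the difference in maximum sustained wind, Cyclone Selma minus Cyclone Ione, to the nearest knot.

-17 kt

Cyclone Selma: ΔP = 41; V ≈ 6.2 × 41^0.648 ≈ 68.78 kt.
Cyclone Ione: ΔP = 58; V ≈ 6.2 × 58^0.648 ≈ 86.12 kt.
Difference ≈ 68.78 − 86.12 = -17.34 → -17 kt.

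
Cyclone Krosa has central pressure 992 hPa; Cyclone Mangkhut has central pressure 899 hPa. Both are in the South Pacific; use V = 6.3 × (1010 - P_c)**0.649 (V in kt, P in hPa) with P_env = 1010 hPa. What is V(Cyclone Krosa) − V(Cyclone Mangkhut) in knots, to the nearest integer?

-93 kt

Cyclone Krosa: ΔP = 18; V ≈ 6.3 × 18^0.649 ≈ 41.12 kt.
Cyclone Mangkhut: ΔP = 111; V ≈ 6.3 × 111^0.649 ≈ 133.89 kt.
Difference ≈ 41.12 − 133.89 = -92.77 → -93 kt.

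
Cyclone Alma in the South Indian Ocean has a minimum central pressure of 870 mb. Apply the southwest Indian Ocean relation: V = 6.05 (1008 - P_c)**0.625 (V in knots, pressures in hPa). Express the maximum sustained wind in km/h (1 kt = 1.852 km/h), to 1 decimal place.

243.7 km/h

ΔP = 1008 − 870 = 138 mb.
V ≈ 6.05 × 138^0.625 = 6.05 × 21.748 ≈ 131.577 kt.
131.577 × 1.852 ≈ 243.68 km/h → 243.7 km/h.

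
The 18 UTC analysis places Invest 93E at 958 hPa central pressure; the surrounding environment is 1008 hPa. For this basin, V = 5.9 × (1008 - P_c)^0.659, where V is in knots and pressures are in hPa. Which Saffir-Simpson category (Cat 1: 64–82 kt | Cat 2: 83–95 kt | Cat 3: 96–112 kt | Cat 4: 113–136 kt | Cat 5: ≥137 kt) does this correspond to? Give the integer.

ΔP = 1008 − 958 = 50 hPa.
V ≈ 5.9 × 50^0.659 = 5.9 × 13.17 ≈ 78 kt.
78 kt falls in the Category 1 band.

1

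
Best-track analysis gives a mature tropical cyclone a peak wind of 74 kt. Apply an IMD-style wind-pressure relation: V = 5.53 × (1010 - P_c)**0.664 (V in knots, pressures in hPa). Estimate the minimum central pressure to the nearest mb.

ΔP = (V / 5.53)^(1/0.664) = (74/5.53)^1.506.
74/5.53 = 13.382; 13.382^1.506 ≈ 49.72 mb.
P_c = 1010 − 49.72 = 960.28 ≈ 960 mb.

960 mb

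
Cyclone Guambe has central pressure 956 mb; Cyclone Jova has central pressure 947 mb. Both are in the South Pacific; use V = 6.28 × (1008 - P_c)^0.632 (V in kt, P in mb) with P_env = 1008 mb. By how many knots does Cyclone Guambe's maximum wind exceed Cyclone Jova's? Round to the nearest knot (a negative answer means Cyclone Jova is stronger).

-8 kt

Cyclone Guambe: ΔP = 52; V ≈ 6.28 × 52^0.632 ≈ 76.29 kt.
Cyclone Jova: ΔP = 61; V ≈ 6.28 × 61^0.632 ≈ 84.39 kt.
Difference ≈ 76.29 − 84.39 = -8.10 → -8 kt.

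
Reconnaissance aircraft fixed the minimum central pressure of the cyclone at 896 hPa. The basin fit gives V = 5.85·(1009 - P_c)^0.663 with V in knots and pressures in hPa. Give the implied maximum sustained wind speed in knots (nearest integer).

ΔP = 1009 − 896 = 113 hPa.
113^0.663 ≈ 22.972.
V ≈ 5.85 × 22.972 ≈ 134.4 kt.

134 kt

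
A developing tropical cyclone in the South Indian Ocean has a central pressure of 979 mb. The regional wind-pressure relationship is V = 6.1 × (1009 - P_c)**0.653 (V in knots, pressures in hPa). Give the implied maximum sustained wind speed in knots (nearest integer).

56 kt

ΔP = 1009 − 979 = 30 mb.
30^0.653 ≈ 9.216.
V ≈ 6.1 × 9.216 ≈ 56.2 kt.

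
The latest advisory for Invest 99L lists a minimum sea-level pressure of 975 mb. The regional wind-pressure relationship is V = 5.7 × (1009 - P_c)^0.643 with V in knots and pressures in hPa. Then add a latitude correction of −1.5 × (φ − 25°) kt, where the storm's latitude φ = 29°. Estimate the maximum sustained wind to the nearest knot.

ΔP = 1009 − 975 = 34 mb.
34^0.643 ≈ 9.655.
V ≈ 5.7 × 9.655 ≈ 55.0 kt.
Latitude correction: −1.5 × (29 − 25) = -6 kt.
Corrected V ≈ 49 kt → 49 kt.

49 kt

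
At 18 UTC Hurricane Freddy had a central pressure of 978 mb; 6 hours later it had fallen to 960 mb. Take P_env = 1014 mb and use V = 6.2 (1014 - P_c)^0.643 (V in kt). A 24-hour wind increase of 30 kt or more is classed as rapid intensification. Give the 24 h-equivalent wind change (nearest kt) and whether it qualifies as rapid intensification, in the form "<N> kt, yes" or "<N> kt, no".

74 kt, yes

V₁: ΔP = 36, V ≈ 6.2 × 36^0.643 ≈ 62.10 kt.
V₂: ΔP = 54, V ≈ 6.2 × 54^0.643 ≈ 80.60 kt.
ΔV over 6 h = 18.50 kt → 24 h equivalent = 18.50 × 24/6 ≈ 74.00 kt.
74 kt ≥ 30 kt ⇒ rapid intensification.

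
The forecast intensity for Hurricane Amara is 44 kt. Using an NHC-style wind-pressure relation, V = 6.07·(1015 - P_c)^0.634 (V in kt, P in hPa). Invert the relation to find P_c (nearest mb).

ΔP = (V / 6.07)^(1/0.634) = (44/6.07)^1.577.
44/6.07 = 7.249; 7.249^1.577 ≈ 22.74 mb.
P_c = 1015 − 22.74 = 992.26 ≈ 992 mb.

992 mb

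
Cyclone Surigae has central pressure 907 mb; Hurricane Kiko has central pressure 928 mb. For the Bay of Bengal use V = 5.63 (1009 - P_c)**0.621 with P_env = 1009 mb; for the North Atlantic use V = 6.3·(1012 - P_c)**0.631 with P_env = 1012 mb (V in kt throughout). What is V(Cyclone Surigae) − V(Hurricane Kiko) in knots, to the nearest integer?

-4 kt

Cyclone Surigae: ΔP = 102; V ≈ 5.63 × 102^0.621 ≈ 99.51 kt.
Hurricane Kiko: ΔP = 84; V ≈ 6.3 × 84^0.631 ≈ 103.17 kt.
Difference ≈ 99.51 − 103.17 = -3.66 → -4 kt.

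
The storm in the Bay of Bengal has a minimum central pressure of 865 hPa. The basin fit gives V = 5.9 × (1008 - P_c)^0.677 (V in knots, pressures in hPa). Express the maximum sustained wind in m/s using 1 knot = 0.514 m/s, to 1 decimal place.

ΔP = 1008 − 865 = 143 hPa.
V ≈ 5.9 × 143^0.677 = 5.9 × 28.785 ≈ 169.830 kt.
169.830 × 0.514 ≈ 87.29 m/s → 87.3 m/s.

87.3 m/s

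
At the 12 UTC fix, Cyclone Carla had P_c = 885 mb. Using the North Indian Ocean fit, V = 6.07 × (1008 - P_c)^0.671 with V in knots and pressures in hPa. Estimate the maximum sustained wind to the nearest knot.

153 kt

ΔP = 1008 − 885 = 123 mb.
123^0.671 ≈ 25.254.
V ≈ 6.07 × 25.254 ≈ 153.3 kt.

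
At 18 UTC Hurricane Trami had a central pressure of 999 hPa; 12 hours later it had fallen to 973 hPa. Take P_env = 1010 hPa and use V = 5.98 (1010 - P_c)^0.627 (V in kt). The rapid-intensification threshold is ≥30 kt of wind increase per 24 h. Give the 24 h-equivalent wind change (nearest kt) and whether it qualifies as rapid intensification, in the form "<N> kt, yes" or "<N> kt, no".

V₁: ΔP = 11, V ≈ 5.98 × 11^0.627 ≈ 26.89 kt.
V₂: ΔP = 37, V ≈ 5.98 × 37^0.627 ≈ 57.54 kt.
ΔV over 12 h = 30.65 kt → 24 h equivalent = 30.65 × 24/12 ≈ 61.30 kt.
61 kt ≥ 30 kt ⇒ rapid intensification.

61 kt, yes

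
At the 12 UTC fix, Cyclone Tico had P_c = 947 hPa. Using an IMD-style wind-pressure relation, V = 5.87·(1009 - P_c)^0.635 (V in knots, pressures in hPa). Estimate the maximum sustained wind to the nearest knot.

ΔP = 1009 − 947 = 62 hPa.
62^0.635 ≈ 13.746.
V ≈ 5.87 × 13.746 ≈ 80.7 kt.

81 kt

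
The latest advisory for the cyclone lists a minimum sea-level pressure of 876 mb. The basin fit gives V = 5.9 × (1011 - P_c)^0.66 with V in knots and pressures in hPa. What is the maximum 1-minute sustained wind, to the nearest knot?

ΔP = 1011 − 876 = 135 mb.
135^0.66 ≈ 25.469.
V ≈ 5.9 × 25.469 ≈ 150.3 kt.

150 kt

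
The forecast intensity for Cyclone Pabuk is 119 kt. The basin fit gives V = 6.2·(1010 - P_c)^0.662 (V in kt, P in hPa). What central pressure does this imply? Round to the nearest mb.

923 mb

ΔP = (V / 6.2)^(1/0.662) = (119/6.2)^1.511.
119/6.2 = 19.194; 19.194^1.511 ≈ 86.76 mb.
P_c = 1010 − 86.76 = 923.24 ≈ 923 mb.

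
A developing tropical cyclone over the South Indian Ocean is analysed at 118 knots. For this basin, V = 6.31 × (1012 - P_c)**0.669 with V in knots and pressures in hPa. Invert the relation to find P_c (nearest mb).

932 mb

ΔP = (V / 6.31)^(1/0.669) = (118/6.31)^1.495.
118/6.31 = 18.700; 18.700^1.495 ≈ 79.64 mb.
P_c = 1012 − 79.64 = 932.36 ≈ 932 mb.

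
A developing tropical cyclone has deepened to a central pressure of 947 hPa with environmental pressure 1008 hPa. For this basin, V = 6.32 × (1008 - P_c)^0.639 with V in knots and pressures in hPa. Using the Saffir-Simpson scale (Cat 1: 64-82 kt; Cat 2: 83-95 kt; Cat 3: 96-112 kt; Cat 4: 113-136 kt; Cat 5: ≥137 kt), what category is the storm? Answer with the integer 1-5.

ΔP = 1008 − 947 = 61 hPa.
V ≈ 6.32 × 61^0.639 = 6.32 × 13.83 ≈ 87 kt.
87 kt falls in the Category 2 band.

2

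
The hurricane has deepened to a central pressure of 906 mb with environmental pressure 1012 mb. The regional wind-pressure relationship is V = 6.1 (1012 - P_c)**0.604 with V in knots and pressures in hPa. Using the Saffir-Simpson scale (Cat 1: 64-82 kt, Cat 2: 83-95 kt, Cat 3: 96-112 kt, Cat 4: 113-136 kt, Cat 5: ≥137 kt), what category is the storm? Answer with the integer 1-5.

3

ΔP = 1012 − 906 = 106 mb.
V ≈ 6.1 × 106^0.604 = 6.1 × 16.72 ≈ 102 kt.
102 kt falls in the Category 3 band.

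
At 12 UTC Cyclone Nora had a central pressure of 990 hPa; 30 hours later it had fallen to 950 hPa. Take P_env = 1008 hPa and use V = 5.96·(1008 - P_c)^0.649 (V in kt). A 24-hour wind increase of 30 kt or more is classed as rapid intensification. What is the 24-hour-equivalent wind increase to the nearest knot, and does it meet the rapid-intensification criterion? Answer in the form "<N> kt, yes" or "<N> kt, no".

35 kt, yes

V₁: ΔP = 18, V ≈ 5.96 × 18^0.649 ≈ 38.90 kt.
V₂: ΔP = 58, V ≈ 5.96 × 58^0.649 ≈ 83.12 kt.
ΔV over 30 h = 44.22 kt → 24 h equivalent = 44.22 × 24/30 ≈ 35.38 kt.
35 kt ≥ 30 kt ⇒ rapid intensification.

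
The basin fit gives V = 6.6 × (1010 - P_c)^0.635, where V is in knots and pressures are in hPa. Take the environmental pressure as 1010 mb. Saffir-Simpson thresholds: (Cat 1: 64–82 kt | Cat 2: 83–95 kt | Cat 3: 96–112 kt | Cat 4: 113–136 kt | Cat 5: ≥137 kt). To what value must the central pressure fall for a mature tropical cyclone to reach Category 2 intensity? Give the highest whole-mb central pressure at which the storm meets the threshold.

956 mb

Category 2 begins at V = 83 kt.
Required ΔP = (83/6.6)^(1/0.635) = 12.576^1.575 ≈ 53.90 mb.
P_c ≤ 1010 − 53.90 = 956.10, so the highest integer P_c is 956 mb.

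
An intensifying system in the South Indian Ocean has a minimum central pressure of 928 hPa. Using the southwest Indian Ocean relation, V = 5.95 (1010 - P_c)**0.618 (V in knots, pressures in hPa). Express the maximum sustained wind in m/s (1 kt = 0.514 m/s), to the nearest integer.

47 m/s

ΔP = 1010 − 928 = 82 hPa.
V ≈ 5.95 × 82^0.618 = 5.95 × 15.231 ≈ 90.626 kt.
90.626 × 0.514 ≈ 46.58 m/s → 47 m/s.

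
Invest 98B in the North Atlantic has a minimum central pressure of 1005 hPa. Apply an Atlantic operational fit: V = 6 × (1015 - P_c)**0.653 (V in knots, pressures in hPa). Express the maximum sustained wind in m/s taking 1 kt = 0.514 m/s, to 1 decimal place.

ΔP = 1015 − 1005 = 10 hPa.
V ≈ 6 × 10^0.653 = 6 × 4.498 ≈ 26.987 kt.
26.987 × 0.514 ≈ 13.87 m/s → 13.9 m/s.

13.9 m/s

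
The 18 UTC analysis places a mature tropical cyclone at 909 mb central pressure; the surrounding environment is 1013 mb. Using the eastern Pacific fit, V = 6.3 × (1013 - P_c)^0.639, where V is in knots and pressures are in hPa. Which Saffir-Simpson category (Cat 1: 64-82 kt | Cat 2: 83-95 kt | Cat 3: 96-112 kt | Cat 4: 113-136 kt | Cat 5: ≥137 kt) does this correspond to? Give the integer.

4

ΔP = 1013 − 909 = 104 mb.
V ≈ 6.3 × 104^0.639 = 6.3 × 19.45 ≈ 123 kt.
123 kt falls in the Category 4 band.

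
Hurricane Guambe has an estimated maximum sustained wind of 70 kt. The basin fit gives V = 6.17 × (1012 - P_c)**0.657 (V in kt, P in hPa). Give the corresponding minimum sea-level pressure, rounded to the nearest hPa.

972 hPa

ΔP = (V / 6.17)^(1/0.657) = (70/6.17)^1.522.
70/6.17 = 11.345; 11.345^1.522 ≈ 40.32 hPa.
P_c = 1012 − 40.32 = 971.68 ≈ 972 hPa.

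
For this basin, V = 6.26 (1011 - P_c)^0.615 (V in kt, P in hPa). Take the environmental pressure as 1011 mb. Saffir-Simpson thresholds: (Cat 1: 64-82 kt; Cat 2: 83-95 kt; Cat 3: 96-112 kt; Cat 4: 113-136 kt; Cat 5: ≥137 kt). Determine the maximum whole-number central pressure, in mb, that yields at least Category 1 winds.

967 mb

Category 1 begins at V = 64 kt.
Required ΔP = (64/6.26)^(1/0.615) = 10.224^1.626 ≈ 43.82 mb.
P_c ≤ 1011 − 43.82 = 967.18, so the highest integer P_c is 967 mb.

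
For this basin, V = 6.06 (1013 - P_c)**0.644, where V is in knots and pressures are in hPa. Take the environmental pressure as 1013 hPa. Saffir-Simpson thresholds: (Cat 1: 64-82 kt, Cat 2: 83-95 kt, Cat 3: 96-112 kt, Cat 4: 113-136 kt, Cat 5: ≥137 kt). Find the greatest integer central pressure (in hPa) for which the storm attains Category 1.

Category 1 begins at V = 64 kt.
Required ΔP = (64/6.06)^(1/0.644) = 10.561^1.553 ≈ 38.87 hPa.
P_c ≤ 1013 − 38.87 = 974.13, so the highest integer P_c is 974 hPa.

974 hPa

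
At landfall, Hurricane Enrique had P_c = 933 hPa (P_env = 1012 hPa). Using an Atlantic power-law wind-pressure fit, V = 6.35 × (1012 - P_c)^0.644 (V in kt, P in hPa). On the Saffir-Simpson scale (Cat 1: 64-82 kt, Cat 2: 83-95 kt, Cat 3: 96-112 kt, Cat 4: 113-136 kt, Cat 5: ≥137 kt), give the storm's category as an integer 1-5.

ΔP = 1012 − 933 = 79 hPa.
V ≈ 6.35 × 79^0.644 = 6.35 × 16.68 ≈ 106 kt.
106 kt falls in the Category 3 band.

3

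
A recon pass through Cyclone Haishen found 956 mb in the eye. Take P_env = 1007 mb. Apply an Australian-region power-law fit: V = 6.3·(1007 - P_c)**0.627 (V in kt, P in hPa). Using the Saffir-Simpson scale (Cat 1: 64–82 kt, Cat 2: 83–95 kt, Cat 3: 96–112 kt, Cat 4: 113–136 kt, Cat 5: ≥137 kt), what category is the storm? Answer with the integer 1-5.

1

ΔP = 1007 − 956 = 51 mb.
V ≈ 6.3 × 51^0.627 = 6.3 × 11.77 ≈ 74 kt.
74 kt falls in the Category 1 band.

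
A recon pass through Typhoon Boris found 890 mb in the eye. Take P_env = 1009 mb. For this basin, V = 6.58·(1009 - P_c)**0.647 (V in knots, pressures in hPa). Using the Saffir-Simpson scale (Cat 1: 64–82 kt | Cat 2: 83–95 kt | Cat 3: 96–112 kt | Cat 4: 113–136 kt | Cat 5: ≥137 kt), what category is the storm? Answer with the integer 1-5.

5

ΔP = 1009 − 890 = 119 mb.
V ≈ 6.58 × 119^0.647 = 6.58 × 22.02 ≈ 145 kt.
145 kt falls in the Category 5 band.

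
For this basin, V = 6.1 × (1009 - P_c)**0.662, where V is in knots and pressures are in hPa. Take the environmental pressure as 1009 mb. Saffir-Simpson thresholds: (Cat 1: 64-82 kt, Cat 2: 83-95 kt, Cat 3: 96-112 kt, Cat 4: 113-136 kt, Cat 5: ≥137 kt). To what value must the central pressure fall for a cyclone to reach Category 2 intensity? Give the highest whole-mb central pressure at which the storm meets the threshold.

957 mb

Category 2 begins at V = 83 kt.
Required ΔP = (83/6.1)^(1/0.662) = 13.607^1.511 ≈ 51.60 mb.
P_c ≤ 1009 − 51.60 = 957.40, so the highest integer P_c is 957 mb.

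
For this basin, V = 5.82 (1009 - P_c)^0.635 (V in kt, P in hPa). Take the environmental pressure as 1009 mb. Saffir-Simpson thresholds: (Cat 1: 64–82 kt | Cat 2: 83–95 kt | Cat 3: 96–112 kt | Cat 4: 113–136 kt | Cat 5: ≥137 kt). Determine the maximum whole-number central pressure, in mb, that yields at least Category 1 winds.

965 mb

Category 1 begins at V = 64 kt.
Required ΔP = (64/5.82)^(1/0.635) = 10.997^1.575 ≈ 43.63 mb.
P_c ≤ 1009 − 43.63 = 965.37, so the highest integer P_c is 965 mb.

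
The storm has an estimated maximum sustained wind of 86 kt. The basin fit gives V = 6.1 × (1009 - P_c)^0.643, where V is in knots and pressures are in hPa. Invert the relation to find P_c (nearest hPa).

ΔP = (V / 6.1)^(1/0.643) = (86/6.1)^1.555.
86/6.1 = 14.098; 14.098^1.555 ≈ 61.26 hPa.
P_c = 1009 − 61.26 = 947.74 ≈ 948 hPa.

948 hPa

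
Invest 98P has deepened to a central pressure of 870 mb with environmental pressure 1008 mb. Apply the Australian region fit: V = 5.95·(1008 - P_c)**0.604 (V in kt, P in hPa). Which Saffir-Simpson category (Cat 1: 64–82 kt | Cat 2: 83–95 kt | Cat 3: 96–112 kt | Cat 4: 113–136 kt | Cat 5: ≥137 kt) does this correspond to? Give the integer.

ΔP = 1008 − 870 = 138 mb.
V ≈ 5.95 × 138^0.604 = 5.95 × 19.61 ≈ 117 kt.
117 kt falls in the Category 4 band.

4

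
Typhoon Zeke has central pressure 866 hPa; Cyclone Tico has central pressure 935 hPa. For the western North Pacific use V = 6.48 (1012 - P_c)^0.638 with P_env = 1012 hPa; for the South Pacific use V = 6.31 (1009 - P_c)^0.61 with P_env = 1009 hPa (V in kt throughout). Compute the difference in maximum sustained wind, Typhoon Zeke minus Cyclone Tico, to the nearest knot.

69 kt

Typhoon Zeke: ΔP = 146; V ≈ 6.48 × 146^0.638 ≈ 155.75 kt.
Cyclone Tico: ΔP = 74; V ≈ 6.31 × 74^0.61 ≈ 87.15 kt.
Difference ≈ 155.75 − 87.15 = 68.60 → 69 kt.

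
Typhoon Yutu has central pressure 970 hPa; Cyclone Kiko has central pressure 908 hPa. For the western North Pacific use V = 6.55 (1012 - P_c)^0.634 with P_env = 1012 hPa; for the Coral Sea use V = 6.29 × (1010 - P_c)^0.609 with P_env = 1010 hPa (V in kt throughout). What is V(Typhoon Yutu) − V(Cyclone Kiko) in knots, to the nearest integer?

-35 kt

Typhoon Yutu: ΔP = 42; V ≈ 6.55 × 42^0.634 ≈ 70.05 kt.
Cyclone Kiko: ΔP = 102; V ≈ 6.29 × 102^0.609 ≈ 105.17 kt.
Difference ≈ 70.05 − 105.17 = -35.12 → -35 kt.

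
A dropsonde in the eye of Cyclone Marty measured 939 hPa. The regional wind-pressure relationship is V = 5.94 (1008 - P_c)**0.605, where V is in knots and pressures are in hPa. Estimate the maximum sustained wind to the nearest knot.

77 kt

ΔP = 1008 − 939 = 69 hPa.
69^0.605 ≈ 12.957.
V ≈ 5.94 × 12.957 ≈ 77.0 kt.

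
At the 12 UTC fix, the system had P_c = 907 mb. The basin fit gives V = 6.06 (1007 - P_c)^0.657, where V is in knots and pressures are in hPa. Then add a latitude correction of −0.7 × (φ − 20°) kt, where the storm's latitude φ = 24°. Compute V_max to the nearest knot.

ΔP = 1007 − 907 = 100 mb.
100^0.657 ≈ 20.606.
V ≈ 6.06 × 20.606 ≈ 124.9 kt.
Latitude correction: −0.7 × (24 − 20) = -2.8 kt.
Corrected V ≈ 122.1 kt → 122 kt.

122 kt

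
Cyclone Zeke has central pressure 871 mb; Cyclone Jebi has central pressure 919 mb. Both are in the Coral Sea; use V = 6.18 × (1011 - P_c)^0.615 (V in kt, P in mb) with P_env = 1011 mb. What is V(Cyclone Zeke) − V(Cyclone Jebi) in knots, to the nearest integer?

Cyclone Zeke: ΔP = 140; V ≈ 6.18 × 140^0.615 ≈ 129.08 kt.
Cyclone Jebi: ΔP = 92; V ≈ 6.18 × 92^0.615 ≈ 99.71 kt.
Difference ≈ 129.08 − 99.71 = 29.37 → 29 kt.

29 kt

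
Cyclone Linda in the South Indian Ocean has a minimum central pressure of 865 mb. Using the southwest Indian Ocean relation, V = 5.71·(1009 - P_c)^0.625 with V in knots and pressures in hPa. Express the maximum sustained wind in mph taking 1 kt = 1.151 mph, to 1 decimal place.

ΔP = 1009 − 865 = 144 mb.
V ≈ 5.71 × 144^0.625 = 5.71 × 22.335 ≈ 127.530 kt.
127.530 × 1.151 ≈ 146.79 mph → 146.8 mph.

146.8 mph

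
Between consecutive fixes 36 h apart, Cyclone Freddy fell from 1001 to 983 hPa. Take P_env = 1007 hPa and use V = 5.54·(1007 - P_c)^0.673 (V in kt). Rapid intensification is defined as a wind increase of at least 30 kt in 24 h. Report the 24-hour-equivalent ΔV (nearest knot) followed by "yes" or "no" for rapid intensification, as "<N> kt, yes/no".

V₁: ΔP = 6, V ≈ 5.54 × 6^0.673 ≈ 18.50 kt.
V₂: ΔP = 24, V ≈ 5.54 × 24^0.673 ≈ 47.03 kt.
ΔV over 36 h = 28.53 kt → 24 h equivalent = 28.53 × 24/36 ≈ 19.02 kt.
19 kt < 30 kt ⇒ not rapid intensification.

19 kt, no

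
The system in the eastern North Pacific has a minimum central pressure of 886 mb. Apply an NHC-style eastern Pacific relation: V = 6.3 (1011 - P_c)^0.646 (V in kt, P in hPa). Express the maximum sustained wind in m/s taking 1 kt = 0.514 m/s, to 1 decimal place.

73.3 m/s

ΔP = 1011 − 886 = 125 mb.
V ≈ 6.3 × 125^0.646 = 6.3 × 22.626 ≈ 142.543 kt.
142.543 × 0.514 ≈ 73.27 m/s → 73.3 m/s.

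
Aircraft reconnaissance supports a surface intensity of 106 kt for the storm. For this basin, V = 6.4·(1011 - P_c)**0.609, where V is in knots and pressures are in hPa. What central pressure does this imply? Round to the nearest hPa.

911 hPa

ΔP = (V / 6.4)^(1/0.609) = (106/6.4)^1.642.
106/6.4 = 16.562; 16.562^1.642 ≈ 100.43 hPa.
P_c = 1011 − 100.43 = 910.57 ≈ 911 hPa.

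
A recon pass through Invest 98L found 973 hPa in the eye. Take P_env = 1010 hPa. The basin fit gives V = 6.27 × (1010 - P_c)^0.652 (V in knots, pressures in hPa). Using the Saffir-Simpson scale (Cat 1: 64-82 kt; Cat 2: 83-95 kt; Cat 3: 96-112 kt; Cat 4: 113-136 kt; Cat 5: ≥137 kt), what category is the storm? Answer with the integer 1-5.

1

ΔP = 1010 − 973 = 37 hPa.
V ≈ 6.27 × 37^0.652 = 6.27 × 10.53 ≈ 66 kt.
66 kt falls in the Category 1 band.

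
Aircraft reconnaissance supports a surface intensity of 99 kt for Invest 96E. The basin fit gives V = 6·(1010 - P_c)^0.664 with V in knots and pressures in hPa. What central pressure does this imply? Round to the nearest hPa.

ΔP = (V / 6)^(1/0.664) = (99/6)^1.506.
99/6 = 16.500; 16.500^1.506 ≈ 68.16 hPa.
P_c = 1010 − 68.16 = 941.84 ≈ 942 hPa.

942 hPa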